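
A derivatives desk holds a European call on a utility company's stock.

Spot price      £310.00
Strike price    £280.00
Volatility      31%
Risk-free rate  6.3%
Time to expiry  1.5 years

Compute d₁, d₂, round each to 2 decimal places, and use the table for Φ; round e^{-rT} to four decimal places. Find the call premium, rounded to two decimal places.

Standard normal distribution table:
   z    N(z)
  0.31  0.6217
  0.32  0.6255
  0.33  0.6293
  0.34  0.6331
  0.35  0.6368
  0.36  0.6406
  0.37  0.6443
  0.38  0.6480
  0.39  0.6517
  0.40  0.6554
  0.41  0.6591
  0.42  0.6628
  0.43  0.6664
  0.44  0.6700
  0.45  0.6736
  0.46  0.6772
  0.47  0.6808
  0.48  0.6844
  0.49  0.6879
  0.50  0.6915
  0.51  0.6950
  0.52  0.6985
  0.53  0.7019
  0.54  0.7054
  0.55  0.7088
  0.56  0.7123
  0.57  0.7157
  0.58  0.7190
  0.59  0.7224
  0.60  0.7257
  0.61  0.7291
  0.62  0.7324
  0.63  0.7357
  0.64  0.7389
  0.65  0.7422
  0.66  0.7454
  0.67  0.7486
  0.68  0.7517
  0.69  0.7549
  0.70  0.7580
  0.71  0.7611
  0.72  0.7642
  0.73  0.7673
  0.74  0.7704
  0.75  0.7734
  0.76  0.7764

T = 1.5;  σ√T = 0.3797
ln(S/K) + (r + σ²/2)T = ln(310/280) + (0.063 + 0.31²/2)·1.5 = 0.1018 + 0.1666 = 0.2684
d₁ = 0.2684 / 0.3797 = 0.7068 which rounds to 0.71
d₂ = d₁ − σ√T = 0.7068 − 0.3797 = 0.3271 which rounds to 0.33
exp(−rT) = exp(−0.063·1.5) = 0.9098
C = 310·N(0.71) − 280·0.9098·N(0.33) = 310·0.7611 − 280·0.9098·0.6293 = 235.9410 − 160.3104 = 75.6306

£75.63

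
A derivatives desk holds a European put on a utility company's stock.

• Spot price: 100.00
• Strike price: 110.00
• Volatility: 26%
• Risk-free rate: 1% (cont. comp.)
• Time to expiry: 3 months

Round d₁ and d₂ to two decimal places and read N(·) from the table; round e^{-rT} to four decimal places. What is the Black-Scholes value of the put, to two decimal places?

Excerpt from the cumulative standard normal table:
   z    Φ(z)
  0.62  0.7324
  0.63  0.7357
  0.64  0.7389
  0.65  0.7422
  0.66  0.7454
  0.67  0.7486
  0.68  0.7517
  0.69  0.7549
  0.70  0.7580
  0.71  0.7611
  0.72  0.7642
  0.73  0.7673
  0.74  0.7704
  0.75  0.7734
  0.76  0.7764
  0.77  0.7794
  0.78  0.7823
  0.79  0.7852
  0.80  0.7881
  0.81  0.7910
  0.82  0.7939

11.62

σ√T = 0.26·√0.25 = 0.1300
d₁ = [ln(100/110) + (0.01 + ½·0.26²)·0.25] / (σ√T) = (-0.0953 + 0.0110) / 0.1300 = -0.6489 → -0.65
d₂ = -0.6489 − 0.1300 = -0.7789 → -0.78
e^(−rT) = e^(−0.01·0.25) = 0.9975
N(−d₂) = N(0.78) = 0.7823;  N(−d₁) = N(0.65) = 0.7422
P = 110·0.9975·0.7823 − 100·0.7422 = 85.8379 − 74.2200 = 11.6179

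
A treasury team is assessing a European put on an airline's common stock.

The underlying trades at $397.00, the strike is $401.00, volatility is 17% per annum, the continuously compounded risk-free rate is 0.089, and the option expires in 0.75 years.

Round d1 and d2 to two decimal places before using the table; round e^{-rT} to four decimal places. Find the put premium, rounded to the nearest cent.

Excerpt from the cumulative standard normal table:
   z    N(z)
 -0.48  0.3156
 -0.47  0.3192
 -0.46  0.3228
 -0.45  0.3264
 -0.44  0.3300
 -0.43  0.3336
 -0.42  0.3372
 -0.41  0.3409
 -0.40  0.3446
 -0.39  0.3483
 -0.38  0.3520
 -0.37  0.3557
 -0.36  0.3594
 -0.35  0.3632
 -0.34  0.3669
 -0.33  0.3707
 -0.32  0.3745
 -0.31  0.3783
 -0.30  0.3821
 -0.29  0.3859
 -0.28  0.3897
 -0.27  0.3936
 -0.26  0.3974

T = 0.75;  σ√T = 0.1472
d₁ = [ln(397/401) + (0.089 + 0.17²/2)·0.75] / 0.1472 = [-0.0100 + 0.0776] / 0.1472 = 0.4589 → 0.46
d₂ = d₁ − σ√T = 0.4589 − 0.1472 = 0.3117 → 0.31
exp(−rT) = exp(−0.089·0.75) = 0.9354
N(−d₂) = N(-0.31) = 0.3783;  N(−d₁) = N(-0.46) = 0.3228
P = 401·0.9354·0.3783 − 397·0.3228 = 141.8986 − 128.1516 = 13.7470

$13.75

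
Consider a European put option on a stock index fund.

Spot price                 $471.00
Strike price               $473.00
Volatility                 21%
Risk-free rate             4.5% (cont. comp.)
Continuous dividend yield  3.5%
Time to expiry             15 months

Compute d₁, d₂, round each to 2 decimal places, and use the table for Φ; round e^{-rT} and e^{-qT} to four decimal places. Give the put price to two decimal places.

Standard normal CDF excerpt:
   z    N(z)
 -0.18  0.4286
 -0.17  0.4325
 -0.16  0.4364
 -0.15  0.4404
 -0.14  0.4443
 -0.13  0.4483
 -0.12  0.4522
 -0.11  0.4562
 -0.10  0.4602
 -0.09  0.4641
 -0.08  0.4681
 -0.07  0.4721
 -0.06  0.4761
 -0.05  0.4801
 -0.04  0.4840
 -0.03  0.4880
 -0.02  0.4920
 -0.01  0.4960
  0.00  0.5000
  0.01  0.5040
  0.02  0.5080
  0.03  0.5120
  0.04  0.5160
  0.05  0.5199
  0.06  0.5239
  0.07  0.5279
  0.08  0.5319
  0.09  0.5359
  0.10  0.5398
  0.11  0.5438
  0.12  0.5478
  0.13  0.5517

σ√T = 0.21·√1.25 = 0.2348
d₁ = [ln(471/473) + (0.045 − 0.035 + 0.21²/2)·1.25] / 0.2348 = [-0.0042 + 0.0401] / 0.2348 = 0.1526 ≈ 0.15
d₂ = d₁ − σ√T = 0.1526 − 0.2348 = -0.0822 ≈ -0.08
exp(−qT) = exp(−0.035·1.25) = 0.9572;  exp(−rT) = exp(−0.045·1.25) = 0.9453
P = 473·0.9453·N(0.08) − 471·0.9572·N(-0.15) = 473·0.9453·0.5319 − 471·0.9572·0.4404 = 237.8268 − 198.5505 = 39.2763

$39.28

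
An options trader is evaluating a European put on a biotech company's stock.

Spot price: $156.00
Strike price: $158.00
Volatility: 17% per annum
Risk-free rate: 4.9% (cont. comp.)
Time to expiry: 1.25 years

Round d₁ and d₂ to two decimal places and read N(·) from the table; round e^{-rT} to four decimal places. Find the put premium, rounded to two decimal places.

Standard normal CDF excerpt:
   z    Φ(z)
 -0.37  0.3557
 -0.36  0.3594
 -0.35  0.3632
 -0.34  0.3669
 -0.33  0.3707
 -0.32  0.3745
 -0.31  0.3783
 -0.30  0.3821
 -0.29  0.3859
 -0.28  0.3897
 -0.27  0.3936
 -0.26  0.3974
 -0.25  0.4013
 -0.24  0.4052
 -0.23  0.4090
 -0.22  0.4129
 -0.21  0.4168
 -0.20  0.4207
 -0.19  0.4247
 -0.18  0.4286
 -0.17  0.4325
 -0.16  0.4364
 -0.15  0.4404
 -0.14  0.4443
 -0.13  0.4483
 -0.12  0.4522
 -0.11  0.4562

T = 1.25;  σ√T = 0.1901
d₁ = [ln(156/158) + (0.049 + ½·0.17²)·1.25] / (σ√T) = (-0.0127 + 0.0793) / 0.1901 = 0.3503 which rounds to 0.35
d₂ = 0.3503 − 0.1901 = 0.1602 which rounds to 0.16
e^(−rT) = e^(−0.049·1.25) = 0.9406
N(−d₂) = N(-0.16) = 0.4364;  N(−d₁) = N(-0.35) = 0.3632
P = 158·0.9406·0.4364 − 156·0.3632 = 64.8555 − 56.6592 = 8.1963

$8.20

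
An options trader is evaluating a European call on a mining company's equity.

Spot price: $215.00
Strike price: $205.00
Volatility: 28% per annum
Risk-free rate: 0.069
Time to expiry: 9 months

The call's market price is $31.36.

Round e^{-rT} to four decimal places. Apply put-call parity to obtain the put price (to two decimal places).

$11.03

exp(−rT) = exp(−0.069·0.75) = 0.9496
Put-call parity: C − P = S − K·e^(−rT) = 215 − 205·0.9496 = 215 − 194.6680 = 20.3320
P = C − (C − P) = 31.36 − (20.3320) = 11.0280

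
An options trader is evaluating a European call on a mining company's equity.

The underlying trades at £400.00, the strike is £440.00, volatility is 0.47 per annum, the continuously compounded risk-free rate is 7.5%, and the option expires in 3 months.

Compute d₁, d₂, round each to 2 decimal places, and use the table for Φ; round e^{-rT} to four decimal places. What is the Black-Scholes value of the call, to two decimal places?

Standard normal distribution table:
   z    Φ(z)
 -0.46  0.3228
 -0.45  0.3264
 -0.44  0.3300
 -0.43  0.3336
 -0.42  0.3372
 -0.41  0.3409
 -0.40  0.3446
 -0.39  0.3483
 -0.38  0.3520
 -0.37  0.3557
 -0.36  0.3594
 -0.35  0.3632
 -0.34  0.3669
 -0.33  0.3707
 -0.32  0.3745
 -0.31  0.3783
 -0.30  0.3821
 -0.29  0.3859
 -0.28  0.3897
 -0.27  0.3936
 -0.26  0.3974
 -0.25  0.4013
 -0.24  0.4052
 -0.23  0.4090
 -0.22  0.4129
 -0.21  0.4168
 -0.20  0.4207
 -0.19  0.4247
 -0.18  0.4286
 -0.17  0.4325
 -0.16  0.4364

£24.22

σ√T = 0.47 × 0.5000 = 0.2350
d₁ = [ln(400/440) + (0.075 + 0.47²/2)·0.25] / 0.2350 = [-0.0953 + 0.0464] / 0.2350 = -0.2083 ⇒ -0.21
d₂ = d₁ − σ√T = -0.2083 − 0.2350 = -0.4433 ⇒ -0.44
e^(−rT) = e^(−0.075·0.25) = 0.9814
N(d₁) = N(-0.21) = 0.4168;  N(d₂) = N(-0.44) = 0.3300
C = 400·0.4168 − 440·0.9814·0.3300 = 166.7200 − 142.4993 = 24.2207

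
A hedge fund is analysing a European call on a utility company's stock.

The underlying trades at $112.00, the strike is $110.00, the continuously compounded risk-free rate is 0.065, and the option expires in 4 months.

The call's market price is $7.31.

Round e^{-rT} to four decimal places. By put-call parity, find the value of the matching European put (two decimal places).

e^(−rT) = e^(−0.065·0.3333) = 0.9786
Put-call parity: C − P = S − K·e^(−rT) = 112 − 110·0.9786 = 112 − 107.6460 = 4.3540
P = C − (C − P) = 7.31 − (4.3540) = 2.9560

$2.96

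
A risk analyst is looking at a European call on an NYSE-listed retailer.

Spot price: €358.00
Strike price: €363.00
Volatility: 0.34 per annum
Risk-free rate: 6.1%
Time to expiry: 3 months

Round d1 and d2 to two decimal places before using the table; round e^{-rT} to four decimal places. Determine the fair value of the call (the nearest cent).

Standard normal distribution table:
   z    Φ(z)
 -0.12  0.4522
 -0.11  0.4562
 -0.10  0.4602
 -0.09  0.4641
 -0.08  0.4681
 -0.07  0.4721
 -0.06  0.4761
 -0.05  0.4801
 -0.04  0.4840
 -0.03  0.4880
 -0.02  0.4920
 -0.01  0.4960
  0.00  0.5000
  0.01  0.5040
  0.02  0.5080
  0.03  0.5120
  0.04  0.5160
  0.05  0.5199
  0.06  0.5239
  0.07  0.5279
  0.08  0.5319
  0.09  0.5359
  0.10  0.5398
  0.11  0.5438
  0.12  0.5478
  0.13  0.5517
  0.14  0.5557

€24.50

σ√T = 0.34·√0.25 = 0.1700
d₁ = [ln(358/363) + (0.061 + 0.34²/2)·0.25] / 0.1700 = [-0.0139 + 0.0297] / 0.1700 = 0.0931 ≈ 0.09
d₂ = d₁ − σ√T = 0.0931 − 0.1700 = -0.0769 ≈ -0.08
e^(−rT) = e^(−0.061·0.25) = 0.9849
N(d₁) = N(0.09) = 0.5359;  N(d₂) = N(-0.08) = 0.4681
C = 358·0.5359 − 363·0.9849·0.4681 = 191.8522 − 167.3545 = 24.4977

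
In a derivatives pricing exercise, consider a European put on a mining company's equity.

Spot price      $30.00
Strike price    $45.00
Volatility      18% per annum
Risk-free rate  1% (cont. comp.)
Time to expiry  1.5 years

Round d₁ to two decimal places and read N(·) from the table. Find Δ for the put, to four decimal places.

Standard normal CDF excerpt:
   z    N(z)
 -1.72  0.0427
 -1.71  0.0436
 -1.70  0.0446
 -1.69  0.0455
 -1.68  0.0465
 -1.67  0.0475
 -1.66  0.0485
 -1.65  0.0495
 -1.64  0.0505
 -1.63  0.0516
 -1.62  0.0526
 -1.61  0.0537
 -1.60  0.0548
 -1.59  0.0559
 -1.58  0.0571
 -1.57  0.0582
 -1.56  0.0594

-0.9515

σ√T = 0.18·√1.5 = 0.2205
d₁ = [ln(30/45) + (0.01 + 0.18²/2)·1.5] / 0.2205 = [-0.4055 + 0.0393] / 0.2205 = -1.6610 → -1.66
N(d₁) = N(-1.66) = 0.0485
Δ_put = N(d₁) − 1 = 0.0485 − 1 = -0.9515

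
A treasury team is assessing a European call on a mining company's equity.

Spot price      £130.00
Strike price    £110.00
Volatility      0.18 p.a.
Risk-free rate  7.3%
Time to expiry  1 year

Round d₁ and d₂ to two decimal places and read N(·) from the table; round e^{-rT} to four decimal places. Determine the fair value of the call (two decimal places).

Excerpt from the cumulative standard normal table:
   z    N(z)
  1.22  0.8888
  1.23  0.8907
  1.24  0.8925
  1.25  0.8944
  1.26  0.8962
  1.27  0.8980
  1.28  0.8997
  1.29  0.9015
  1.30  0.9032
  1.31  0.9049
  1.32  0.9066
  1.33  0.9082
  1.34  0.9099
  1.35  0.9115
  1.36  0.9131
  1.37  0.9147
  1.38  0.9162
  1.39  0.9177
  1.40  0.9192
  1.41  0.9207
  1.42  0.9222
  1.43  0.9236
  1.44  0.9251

σ√T = 0.18 × 1.0000 = 0.1800
d₁ = [ln(130/110) + (0.073 + 0.18²/2)·1] / 0.1800 = [0.1671 + 0.0892] / 0.1800 = 1.4236 which rounds to 1.42
d₂ = d₁ − σ√T = 1.4236 − 0.1800 = 1.2436 which rounds to 1.24
exp(−rT) = exp(−0.073·1) = 0.9296
N(d₁) = N(1.42) = 0.9222;  N(d₂) = N(1.24) = 0.8925
C = 130·0.9222 − 110·0.9296·0.8925 = 119.8860 − 91.2635 = 28.6225

£28.62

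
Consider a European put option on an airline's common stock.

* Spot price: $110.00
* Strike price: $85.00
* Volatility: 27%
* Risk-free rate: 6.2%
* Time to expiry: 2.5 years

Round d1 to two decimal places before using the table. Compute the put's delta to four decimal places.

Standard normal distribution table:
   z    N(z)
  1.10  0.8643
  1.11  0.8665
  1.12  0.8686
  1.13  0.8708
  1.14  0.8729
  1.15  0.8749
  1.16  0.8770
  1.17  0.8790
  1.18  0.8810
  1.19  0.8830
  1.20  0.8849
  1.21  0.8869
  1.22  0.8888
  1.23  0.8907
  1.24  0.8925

-0.1190

T = 2.5;  σ√T = 0.4269
d₁ = [ln(110/85) + (0.062 + 0.27²/2)·2.5] / 0.4269 = [0.2578 + 0.2461] / 0.4269 = 1.1805 ≈ 1.18
N(d₁) = N(1.18) = 0.8810
Δ_put = N(d₁) − 1 = 0.8810 − 1 = -0.1190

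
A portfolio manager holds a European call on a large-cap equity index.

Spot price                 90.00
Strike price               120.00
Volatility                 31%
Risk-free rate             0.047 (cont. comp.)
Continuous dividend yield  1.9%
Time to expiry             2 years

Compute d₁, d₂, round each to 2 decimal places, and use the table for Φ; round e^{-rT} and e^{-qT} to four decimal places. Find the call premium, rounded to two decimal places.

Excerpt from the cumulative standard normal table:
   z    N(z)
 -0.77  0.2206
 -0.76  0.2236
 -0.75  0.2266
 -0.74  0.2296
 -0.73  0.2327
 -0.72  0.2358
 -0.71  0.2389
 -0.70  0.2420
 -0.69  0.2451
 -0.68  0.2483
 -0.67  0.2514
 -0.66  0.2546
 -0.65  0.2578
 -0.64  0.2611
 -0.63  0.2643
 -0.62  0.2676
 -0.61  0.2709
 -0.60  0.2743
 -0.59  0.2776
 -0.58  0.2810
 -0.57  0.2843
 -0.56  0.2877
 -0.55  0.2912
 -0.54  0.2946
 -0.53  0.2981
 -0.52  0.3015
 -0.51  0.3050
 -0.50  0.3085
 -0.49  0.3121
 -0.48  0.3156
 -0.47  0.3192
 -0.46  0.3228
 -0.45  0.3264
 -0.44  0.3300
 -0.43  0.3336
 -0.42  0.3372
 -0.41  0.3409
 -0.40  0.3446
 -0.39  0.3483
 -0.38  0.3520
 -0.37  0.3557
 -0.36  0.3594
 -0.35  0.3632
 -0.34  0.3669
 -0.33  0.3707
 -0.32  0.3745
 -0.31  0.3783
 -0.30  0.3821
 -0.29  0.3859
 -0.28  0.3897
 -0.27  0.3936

8.02

T = 2;  σ√T = 0.4384
ln(S/K) + (r − q + σ²/2)T = ln(90/120) + (0.047 − 0.019 + 0.31²/2)·2 = -0.2877 + 0.1521 = -0.1356
d₁ = -0.1356 / 0.4384 = -0.3093 ≈ -0.31
d₂ = d₁ − σ√T = -0.3093 − 0.4384 = -0.7477 ≈ -0.75
exp(−qT) = exp(−0.019·2) = 0.9627;  exp(−rT) = exp(−0.047·2) = 0.9103
C = 90·0.9627·N(-0.31) − 120·0.9103·N(-0.75) = 90·0.9627·0.3783 − 120·0.9103·0.2266 = 32.7770 − 24.7529 = 8.0242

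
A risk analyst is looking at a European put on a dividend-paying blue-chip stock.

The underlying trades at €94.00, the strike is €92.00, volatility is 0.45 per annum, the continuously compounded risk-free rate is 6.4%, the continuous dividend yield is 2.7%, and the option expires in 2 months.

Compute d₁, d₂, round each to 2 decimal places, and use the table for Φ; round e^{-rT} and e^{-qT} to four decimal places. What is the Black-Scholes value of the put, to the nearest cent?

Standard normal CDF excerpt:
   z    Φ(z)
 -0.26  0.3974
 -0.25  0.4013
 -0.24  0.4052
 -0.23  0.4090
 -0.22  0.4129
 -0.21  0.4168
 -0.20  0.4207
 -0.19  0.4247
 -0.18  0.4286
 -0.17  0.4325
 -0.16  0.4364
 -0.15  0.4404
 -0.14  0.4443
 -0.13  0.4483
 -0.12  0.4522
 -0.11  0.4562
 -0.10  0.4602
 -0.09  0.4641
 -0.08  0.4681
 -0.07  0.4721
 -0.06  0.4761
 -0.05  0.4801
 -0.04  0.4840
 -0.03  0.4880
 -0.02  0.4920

€5.42

σ√T = 0.45·√0.1667 = 0.1837
d₁ = [ln(94/92) + (0.064 − 0.027 + 0.45²/2)·0.1667] / 0.1837 = [0.0215 + 0.0230] / 0.1837 = 0.2425 ⇒ 0.24
d₂ = d₁ − σ√T = 0.2425 − 0.1837 = 0.0588 ⇒ 0.06
e^(−qT) = e^(−0.027·0.1667) = 0.9955;  e^(−rT) = e^(−0.064·0.1667) = 0.9894
N(−d₂) = N(-0.06) = 0.4761;  N(−d₁) = N(-0.24) = 0.4052
P = 92·0.9894·0.4761 − 94·0.9955·0.4052 = 43.3369 − 37.9174 = 5.4195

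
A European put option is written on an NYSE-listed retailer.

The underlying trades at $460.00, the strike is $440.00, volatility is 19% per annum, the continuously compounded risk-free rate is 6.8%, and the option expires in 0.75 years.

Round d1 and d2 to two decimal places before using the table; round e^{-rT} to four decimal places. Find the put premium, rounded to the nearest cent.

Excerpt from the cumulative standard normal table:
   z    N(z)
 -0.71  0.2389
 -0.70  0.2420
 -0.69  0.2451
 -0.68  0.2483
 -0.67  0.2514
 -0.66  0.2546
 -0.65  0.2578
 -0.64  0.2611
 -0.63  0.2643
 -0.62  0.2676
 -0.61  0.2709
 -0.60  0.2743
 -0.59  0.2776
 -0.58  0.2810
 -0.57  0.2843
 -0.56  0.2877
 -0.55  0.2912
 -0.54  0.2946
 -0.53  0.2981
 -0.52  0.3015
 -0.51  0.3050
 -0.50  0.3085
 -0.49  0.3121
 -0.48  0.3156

$11.88

T = 0.75;  σ√T = 0.1645
d₁ = [ln(460/440) + (0.068 + 0.19²/2)·0.75] / 0.1645 = [0.0445 + 0.0645] / 0.1645 = 0.6624 ≈ 0.66
d₂ = d₁ − σ√T = 0.6624 − 0.1645 = 0.4978 ≈ 0.50
exp(−rT) = exp(−0.068·0.75) = 0.9503
P = 440·0.9503·N(-0.50) − 460·N(-0.66) = 440·0.9503·0.3085 − 460·0.2546 = 128.9937 − 117.1160 = 11.8777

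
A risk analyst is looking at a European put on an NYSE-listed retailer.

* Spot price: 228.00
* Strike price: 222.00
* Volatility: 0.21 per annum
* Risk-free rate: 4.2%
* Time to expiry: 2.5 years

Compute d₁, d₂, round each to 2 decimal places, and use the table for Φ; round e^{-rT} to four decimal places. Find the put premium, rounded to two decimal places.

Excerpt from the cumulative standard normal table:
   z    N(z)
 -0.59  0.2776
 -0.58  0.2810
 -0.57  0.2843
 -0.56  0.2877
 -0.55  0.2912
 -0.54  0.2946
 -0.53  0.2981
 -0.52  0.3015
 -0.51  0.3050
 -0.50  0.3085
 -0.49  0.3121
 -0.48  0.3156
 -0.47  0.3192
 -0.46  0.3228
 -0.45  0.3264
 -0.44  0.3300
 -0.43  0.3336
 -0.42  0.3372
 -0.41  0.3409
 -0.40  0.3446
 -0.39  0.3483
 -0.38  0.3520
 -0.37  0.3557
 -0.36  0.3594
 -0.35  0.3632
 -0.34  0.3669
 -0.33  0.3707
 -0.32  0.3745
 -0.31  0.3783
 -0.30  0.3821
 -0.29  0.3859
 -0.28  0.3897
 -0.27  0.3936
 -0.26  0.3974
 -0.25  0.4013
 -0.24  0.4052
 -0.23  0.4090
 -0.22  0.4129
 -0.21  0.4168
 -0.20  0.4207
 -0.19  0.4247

16.15

σ√T = 0.21 × 1.5811 = 0.3320
d₁ = [ln(228/222) + (0.042 + ½·0.21²)·2.5] / (σ√T) = (0.0267 + 0.1601) / 0.3320 = 0.5626 which rounds to 0.56
d₂ = 0.5626 − 0.3320 = 0.2305 which rounds to 0.23
e^(−rT) = e^(−0.042·2.5) = 0.9003
N(−d₂) = N(-0.23) = 0.4090;  N(−d₁) = N(-0.56) = 0.2877
P = 222·0.9003·0.4090 − 228·0.2877 = 81.7454 − 65.5956 = 16.1498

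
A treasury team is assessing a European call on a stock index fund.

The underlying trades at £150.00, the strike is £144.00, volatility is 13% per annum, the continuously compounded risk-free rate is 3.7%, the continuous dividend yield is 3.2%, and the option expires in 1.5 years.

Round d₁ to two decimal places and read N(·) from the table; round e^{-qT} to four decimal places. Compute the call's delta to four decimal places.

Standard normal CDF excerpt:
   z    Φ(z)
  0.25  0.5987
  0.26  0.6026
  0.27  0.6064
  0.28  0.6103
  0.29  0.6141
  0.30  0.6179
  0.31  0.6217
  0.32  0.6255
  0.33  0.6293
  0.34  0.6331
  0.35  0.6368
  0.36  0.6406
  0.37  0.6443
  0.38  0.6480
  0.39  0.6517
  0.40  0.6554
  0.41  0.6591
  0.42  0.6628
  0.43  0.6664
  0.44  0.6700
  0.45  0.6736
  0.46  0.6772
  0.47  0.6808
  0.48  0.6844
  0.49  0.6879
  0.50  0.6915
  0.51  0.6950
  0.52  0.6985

T = 1.5;  σ√T = 0.1592
d₁ = [ln(150/144) + (0.037 − 0.032 + ½·0.13²)·1.5] / (σ√T) = (0.0408 + 0.0202) / 0.1592 = 0.3831 ⇒ 0.38
N(d₁) = N(0.38) = 0.6480
Δ_call = e^(−qT)·N(d₁) = 0.9531·0.6480 = 0.6176

0.6176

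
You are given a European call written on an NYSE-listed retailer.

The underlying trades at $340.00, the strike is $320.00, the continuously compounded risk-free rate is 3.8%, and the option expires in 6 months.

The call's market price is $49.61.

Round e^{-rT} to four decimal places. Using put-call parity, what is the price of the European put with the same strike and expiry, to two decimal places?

e^(−rT) = e^(−0.038·0.5) = 0.9812
Put-call parity: C − P = S − K·e^(−rT) = 340 − 320·0.9812 = 340 − 313.9840 = 26.0160
P = C − (C − P) = 49.61 − (26.0160) = 23.5940

$23.59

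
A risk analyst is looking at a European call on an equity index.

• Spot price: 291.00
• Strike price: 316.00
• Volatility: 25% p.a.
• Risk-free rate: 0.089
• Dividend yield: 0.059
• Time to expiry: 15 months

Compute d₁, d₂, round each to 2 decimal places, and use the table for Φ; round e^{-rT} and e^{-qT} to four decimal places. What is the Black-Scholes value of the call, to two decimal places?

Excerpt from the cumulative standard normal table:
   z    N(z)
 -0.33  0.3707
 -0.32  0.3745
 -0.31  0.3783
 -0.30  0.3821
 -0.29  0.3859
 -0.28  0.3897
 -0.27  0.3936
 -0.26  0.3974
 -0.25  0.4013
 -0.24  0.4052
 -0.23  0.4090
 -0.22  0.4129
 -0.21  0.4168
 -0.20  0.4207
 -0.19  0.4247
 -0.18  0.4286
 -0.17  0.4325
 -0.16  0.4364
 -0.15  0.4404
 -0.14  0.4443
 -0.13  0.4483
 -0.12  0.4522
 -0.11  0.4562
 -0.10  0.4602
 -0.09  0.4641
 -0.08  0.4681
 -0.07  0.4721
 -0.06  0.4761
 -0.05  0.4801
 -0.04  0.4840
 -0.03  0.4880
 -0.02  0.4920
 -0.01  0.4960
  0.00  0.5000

σ√T = 0.25 × 1.1180 = 0.2795
d₁ = [ln(291/316) + (0.089 − 0.059 + ½·0.25²)·1.25] / (σ√T) = (-0.0824 + 0.0766) / 0.2795 = -0.0210 ⇒ -0.02
d₂ = -0.0210 − 0.2795 = -0.3005 ⇒ -0.30
e^(−qT) = e^(−0.059·1.25) = 0.9289;  e^(−rT) = e^(−0.089·1.25) = 0.8947
N(d₁) = N(-0.02) = 0.4920;  N(d₂) = N(-0.30) = 0.3821
C = 291·0.9289·0.4920 − 316·0.8947·0.3821 = 132.9925 − 108.0293 = 24.9632

24.96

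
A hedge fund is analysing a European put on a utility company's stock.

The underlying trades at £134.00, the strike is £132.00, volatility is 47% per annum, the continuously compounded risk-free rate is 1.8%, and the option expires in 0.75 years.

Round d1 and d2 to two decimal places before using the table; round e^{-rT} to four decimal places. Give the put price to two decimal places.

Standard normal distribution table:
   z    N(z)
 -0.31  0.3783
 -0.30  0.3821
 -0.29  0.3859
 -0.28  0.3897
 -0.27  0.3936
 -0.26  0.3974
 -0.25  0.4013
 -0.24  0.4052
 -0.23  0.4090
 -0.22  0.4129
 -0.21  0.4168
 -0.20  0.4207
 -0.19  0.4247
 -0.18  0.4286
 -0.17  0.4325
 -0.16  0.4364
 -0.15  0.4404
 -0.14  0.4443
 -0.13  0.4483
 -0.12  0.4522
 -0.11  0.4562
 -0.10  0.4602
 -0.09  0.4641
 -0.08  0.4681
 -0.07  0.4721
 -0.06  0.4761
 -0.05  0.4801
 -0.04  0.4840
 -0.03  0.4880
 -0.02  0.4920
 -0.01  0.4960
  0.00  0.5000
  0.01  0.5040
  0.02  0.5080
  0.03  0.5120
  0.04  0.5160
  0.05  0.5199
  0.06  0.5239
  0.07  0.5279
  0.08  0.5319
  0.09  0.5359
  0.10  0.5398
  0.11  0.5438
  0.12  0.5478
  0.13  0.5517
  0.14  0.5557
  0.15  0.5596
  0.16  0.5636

£19.11

T = 0.75;  σ√T = 0.4070
d₁ = [ln(134/132) + (0.018 + ½·0.47²)·0.75] / (σ√T) = (0.0150 + 0.0963) / 0.4070 = 0.2736 ⇒ 0.27
d₂ = 0.2736 − 0.4070 = -0.1334 ⇒ -0.13
exp(−rT) = exp(−0.018·0.75) = 0.9866
N(−d₂) = N(0.13) = 0.5517;  N(−d₁) = N(-0.27) = 0.3936
P = 132·0.9866·0.5517 − 134·0.3936 = 71.8486 − 52.7424 = 19.1062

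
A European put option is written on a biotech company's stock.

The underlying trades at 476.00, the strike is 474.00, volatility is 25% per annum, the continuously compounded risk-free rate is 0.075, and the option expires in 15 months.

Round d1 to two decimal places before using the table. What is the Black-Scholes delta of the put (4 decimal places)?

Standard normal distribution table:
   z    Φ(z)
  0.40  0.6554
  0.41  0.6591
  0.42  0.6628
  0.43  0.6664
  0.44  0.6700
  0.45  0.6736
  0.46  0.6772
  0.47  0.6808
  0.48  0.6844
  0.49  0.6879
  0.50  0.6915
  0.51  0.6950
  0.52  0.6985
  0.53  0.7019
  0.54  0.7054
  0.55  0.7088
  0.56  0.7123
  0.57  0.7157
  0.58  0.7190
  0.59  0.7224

σ√T = 0.25 × 1.1180 = 0.2795
d₁ = [ln(476/474) + (0.075 + 0.25²/2)·1.25] / 0.2795 = [0.0042 + 0.1328] / 0.2795 = 0.4902 which rounds to 0.49
N(d₁) = N(0.49) = 0.6879
Δ_put = N(d₁) − 1 = 0.6879 − 1 = -0.3121

-0.3121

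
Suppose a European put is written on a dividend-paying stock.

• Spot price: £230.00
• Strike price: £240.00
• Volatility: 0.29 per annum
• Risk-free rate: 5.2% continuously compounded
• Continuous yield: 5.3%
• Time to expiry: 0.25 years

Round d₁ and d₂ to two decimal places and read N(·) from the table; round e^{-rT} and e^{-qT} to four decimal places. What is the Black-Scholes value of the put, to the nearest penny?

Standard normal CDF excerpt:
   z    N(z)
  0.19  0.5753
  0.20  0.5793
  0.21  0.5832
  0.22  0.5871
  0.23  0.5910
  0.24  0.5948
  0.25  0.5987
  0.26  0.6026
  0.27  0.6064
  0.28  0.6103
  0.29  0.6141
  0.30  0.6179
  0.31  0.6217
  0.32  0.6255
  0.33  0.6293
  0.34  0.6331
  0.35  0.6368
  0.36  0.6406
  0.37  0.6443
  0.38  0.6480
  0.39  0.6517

σ√T = 0.29 × 0.5000 = 0.1450
d₁ = [ln(230/240) + (0.052 − 0.053 + 0.29²/2)·0.25] / 0.1450 = [-0.0426 + 0.0103] / 0.1450 = -0.2227 → -0.22
d₂ = d₁ − σ√T = -0.2227 − 0.1450 = -0.3677 → -0.37
e^(−qT) = e^(−0.053·0.25) = 0.9868;  e^(−rT) = e^(−0.052·0.25) = 0.9871
N(−d₂) = N(0.37) = 0.6443;  N(−d₁) = N(0.22) = 0.5871
P = 240·0.9871·0.6443 − 230·0.9868·0.5871 = 152.6372 − 133.2506 = 19.3867

£19.39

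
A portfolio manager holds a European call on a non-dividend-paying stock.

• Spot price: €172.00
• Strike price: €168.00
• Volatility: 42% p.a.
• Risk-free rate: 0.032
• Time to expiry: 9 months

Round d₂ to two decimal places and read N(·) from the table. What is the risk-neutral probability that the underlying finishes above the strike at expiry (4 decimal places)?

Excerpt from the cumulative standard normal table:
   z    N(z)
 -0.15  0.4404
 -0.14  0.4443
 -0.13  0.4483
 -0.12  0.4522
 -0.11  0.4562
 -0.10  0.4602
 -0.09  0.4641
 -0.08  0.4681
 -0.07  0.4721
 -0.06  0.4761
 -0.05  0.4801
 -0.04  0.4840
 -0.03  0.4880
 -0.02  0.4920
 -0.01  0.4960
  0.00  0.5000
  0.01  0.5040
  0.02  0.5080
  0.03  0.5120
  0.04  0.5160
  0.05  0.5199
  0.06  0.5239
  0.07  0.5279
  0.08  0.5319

σ√T = 0.42·√0.75 = 0.3637
ln(S/K) + (r + σ²/2)T = ln(172/168) + (0.032 + 0.42²/2)·0.75 = 0.0235 + 0.0901 = 0.1137
d₁ = 0.1137 / 0.3637 = 0.3125 which rounds to 0.31
d₂ = d₁ − σ√T = 0.3125 − 0.3637 = -0.0512 which rounds to -0.05
Risk-neutral Pr[S_T > K] = N(d₂) = N(-0.05) = 0.4801

0.4801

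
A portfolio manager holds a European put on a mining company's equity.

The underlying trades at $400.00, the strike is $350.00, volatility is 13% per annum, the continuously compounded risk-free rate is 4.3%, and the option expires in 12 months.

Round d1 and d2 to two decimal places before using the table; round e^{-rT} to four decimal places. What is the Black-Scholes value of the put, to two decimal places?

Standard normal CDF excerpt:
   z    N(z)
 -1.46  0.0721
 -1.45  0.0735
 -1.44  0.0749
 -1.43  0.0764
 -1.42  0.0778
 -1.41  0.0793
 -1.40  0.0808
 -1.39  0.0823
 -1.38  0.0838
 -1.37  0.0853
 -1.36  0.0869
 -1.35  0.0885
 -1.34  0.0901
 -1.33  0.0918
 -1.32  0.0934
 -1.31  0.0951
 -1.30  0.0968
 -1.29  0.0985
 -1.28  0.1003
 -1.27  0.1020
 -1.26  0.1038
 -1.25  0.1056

$1.90

T = 1;  σ√T = 0.1300
d₁ = [ln(400/350) + (0.043 + 0.13²/2)·1] / 0.1300 = [0.1335 + 0.0514] / 0.1300 = 1.4229 ≈ 1.42
d₂ = d₁ − σ√T = 1.4229 − 0.1300 = 1.2929 ≈ 1.29
e^(−rT) = e^(−0.043·1) = 0.9579
N(−d₂) = N(-1.29) = 0.0985;  N(−d₁) = N(-1.42) = 0.0778
P = 350·0.9579·0.0985 − 400·0.0778 = 33.0236 − 31.1200 = 1.9036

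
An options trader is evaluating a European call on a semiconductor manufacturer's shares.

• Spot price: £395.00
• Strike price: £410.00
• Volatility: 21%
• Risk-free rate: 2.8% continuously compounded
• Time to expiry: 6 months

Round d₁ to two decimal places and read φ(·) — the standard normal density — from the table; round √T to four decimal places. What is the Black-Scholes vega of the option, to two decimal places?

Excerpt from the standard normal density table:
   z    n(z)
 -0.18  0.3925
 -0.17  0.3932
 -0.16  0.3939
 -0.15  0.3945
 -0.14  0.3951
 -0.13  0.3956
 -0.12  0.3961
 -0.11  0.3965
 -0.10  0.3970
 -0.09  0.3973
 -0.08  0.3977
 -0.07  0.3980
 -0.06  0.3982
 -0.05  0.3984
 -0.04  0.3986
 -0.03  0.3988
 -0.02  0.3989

T = 0.5;  σ√T = 0.1485
d₁ = [ln(395/410) + (0.028 + ½·0.21²)·0.5] / (σ√T) = (-0.0373 + 0.0250) / 0.1485 = -0.0825 ⇒ -0.08
√T = √0.5 = 0.7071
φ(d₁) = φ(-0.08) = 0.3977
vega = S·φ(d₁)·√T = 395·0.3977·0.7071 = 111.0794
(The put has the same vega.)

111.08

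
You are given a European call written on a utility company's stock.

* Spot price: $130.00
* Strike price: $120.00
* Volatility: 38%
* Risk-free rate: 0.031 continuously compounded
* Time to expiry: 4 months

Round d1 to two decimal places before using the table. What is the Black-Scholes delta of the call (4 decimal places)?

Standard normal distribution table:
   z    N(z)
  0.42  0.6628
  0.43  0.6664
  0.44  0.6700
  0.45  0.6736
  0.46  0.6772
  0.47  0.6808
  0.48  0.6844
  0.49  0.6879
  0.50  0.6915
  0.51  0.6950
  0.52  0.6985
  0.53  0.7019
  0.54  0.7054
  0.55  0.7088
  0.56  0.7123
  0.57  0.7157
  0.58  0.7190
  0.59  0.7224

σ√T = 0.38 × 0.5774 = 0.2194
d₁ = [ln(130/120) + (0.031 + ½·0.38²)·0.3333] / (σ√T) = (0.0800 + 0.0344) / 0.2194 = 0.5216 → 0.52
N(d₁) = N(0.52) = 0.6985
Δ_call = N(d₁) = 0.6985

0.6985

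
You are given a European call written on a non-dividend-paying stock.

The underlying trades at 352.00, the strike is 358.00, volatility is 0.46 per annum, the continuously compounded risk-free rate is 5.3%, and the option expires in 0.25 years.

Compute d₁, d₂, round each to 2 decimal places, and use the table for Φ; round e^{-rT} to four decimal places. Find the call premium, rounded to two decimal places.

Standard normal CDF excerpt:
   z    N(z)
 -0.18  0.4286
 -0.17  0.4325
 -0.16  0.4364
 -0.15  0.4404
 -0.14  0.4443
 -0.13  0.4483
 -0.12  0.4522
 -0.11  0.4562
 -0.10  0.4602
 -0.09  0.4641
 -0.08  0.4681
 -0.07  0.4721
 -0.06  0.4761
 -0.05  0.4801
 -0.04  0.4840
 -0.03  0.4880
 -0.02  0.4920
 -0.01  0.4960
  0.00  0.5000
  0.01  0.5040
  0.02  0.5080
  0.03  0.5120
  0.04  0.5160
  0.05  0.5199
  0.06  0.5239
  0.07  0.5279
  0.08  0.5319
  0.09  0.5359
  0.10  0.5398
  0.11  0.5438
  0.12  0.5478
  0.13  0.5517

σ√T = 0.46 × 0.5000 = 0.2300
d₁ = [ln(352/358) + (0.053 + 0.46²/2)·0.25] / 0.2300 = [-0.0169 + 0.0397] / 0.2300 = 0.0991 → 0.10
d₂ = d₁ − σ√T = 0.0991 − 0.2300 = -0.1309 → -0.13
exp(−rT) = exp(−0.053·0.25) = 0.9868
C = 352·N(0.10) − 358·0.9868·N(-0.13) = 352·0.5398 − 358·0.9868·0.4483 = 190.0096 − 158.3729 = 31.6367

31.64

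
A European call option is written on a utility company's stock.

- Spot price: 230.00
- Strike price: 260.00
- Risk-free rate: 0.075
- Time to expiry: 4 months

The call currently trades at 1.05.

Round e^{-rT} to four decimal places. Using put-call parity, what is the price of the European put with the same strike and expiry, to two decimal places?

24.63

exp(−rT) = exp(−0.075·0.3333) = 0.9753
Put-call parity: C − P = S − K·e^(−rT) = 230 − 260·0.9753 = 230 − 253.5780 = -23.5780
P = C − (C − P) = 1.05 − (-23.5780) = 24.6280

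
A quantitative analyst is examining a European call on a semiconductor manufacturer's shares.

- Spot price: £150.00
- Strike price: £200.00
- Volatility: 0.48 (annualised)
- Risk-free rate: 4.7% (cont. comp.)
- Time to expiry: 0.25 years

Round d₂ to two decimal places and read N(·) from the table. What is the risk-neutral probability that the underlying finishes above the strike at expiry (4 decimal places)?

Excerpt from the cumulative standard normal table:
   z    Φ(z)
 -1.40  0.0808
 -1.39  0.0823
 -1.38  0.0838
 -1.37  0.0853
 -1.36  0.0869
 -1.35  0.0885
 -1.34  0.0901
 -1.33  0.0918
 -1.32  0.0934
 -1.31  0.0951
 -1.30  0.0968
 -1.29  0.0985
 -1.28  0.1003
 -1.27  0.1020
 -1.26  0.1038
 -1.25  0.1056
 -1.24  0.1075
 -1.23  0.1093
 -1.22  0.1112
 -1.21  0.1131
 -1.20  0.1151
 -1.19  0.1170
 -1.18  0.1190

σ√T = 0.48 × 0.5000 = 0.2400
d₁ = [ln(150/200) + (0.047 + ½·0.48²)·0.25] / (σ√T) = (-0.2877 + 0.0406) / 0.2400 = -1.0297 which rounds to -1.03
d₂ = -1.0297 − 0.2400 = -1.2697 which rounds to -1.27
Pr(exercise) under Q = N(d₂) = 0.1020

0.1020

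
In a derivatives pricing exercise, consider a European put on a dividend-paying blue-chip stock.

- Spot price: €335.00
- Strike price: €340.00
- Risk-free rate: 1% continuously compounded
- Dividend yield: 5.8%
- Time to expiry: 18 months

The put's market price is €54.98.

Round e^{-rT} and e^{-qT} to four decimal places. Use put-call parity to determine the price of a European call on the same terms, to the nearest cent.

exp(−qT) = exp(−0.058·1.5) = 0.9167;  exp(−rT) = exp(−0.01·1.5) = 0.9851
Put-call parity: C − P = S·e^(−qT) − K·e^(−rT) = 335·0.9167 − 340·0.9851 = 307.0945 − 334.9340 = -27.8395
C = P + (C − P) = 54.98 + (-27.8395) = 27.1405

€27.14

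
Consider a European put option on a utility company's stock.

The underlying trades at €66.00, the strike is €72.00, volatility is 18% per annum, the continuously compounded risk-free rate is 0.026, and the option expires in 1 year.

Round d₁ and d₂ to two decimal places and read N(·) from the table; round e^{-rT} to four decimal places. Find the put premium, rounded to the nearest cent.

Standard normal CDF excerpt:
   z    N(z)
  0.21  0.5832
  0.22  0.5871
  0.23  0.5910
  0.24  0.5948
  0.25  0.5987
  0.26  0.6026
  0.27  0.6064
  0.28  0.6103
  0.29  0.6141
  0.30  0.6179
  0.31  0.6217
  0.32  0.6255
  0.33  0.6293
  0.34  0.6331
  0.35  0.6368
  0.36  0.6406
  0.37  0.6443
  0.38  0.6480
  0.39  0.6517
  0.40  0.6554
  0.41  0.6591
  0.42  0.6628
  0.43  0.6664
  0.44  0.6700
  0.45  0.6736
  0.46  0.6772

σ√T = 0.18 × 1.0000 = 0.1800
d₁ = [ln(66/72) + (0.026 + ½·0.18²)·1] / (σ√T) = (-0.0870 + 0.0422) / 0.1800 = -0.2490 → -0.25
d₂ = -0.2490 − 0.1800 = -0.4290 → -0.43
exp(−rT) = exp(−0.026·1) = 0.9743
N(−d₂) = N(0.43) = 0.6664;  N(−d₁) = N(0.25) = 0.5987
P = 72·0.9743·0.6664 − 66·0.5987 = 46.7477 − 39.5142 = 7.2335

€7.23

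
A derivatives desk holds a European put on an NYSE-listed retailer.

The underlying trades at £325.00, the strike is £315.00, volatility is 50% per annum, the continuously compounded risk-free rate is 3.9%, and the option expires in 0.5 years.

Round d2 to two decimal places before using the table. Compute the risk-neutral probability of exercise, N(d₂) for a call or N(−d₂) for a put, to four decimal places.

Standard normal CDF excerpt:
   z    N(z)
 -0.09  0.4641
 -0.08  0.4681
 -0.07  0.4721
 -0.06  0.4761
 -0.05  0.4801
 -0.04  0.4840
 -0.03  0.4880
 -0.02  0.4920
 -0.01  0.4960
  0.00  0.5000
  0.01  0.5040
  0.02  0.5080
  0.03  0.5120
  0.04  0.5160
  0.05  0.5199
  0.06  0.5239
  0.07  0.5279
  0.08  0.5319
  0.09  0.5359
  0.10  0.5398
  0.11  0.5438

0.5120

σ√T = 0.5·√0.5 = 0.3536
ln(S/K) + (r + σ²/2)T = ln(325/315) + (0.039 + 0.5²/2)·0.5 = 0.0313 + 0.0820 = 0.1133
d₁ = 0.1133 / 0.3536 = 0.3203 ≈ 0.32
d₂ = d₁ − σ√T = 0.3203 − 0.3536 = -0.0332 ≈ -0.03
Pr(exercise) under Q = N(−d₂) = N(0.03) = 0.5120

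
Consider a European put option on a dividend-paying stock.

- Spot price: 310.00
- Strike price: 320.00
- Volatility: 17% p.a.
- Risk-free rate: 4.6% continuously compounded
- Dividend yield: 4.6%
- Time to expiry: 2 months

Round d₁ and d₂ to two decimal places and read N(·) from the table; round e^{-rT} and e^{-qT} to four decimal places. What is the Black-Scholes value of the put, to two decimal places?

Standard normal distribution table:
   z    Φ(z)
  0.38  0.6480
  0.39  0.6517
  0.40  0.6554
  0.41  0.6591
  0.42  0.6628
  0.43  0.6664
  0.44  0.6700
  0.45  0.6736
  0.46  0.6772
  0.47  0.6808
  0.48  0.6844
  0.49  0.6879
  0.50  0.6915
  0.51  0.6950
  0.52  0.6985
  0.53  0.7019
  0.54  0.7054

T = 0.1667;  σ√T = 0.0694
d₁ = [ln(310/320) + (0.046 − 0.046 + 0.17²/2)·0.1667] / 0.0694 = [-0.0317 + 0.0024] / 0.0694 = -0.4228 ≈ -0.42
d₂ = d₁ − σ√T = -0.4228 − 0.0694 = -0.4922 ≈ -0.49
exp(−qT) = exp(−0.046·0.1667) = 0.9924;  exp(−rT) = exp(−0.046·0.1667) = 0.9924
N(−d₂) = N(0.49) = 0.6879;  N(−d₁) = N(0.42) = 0.6628
P = 320·0.9924·0.6879 − 310·0.9924·0.6628 = 218.4550 − 203.9064 = 14.5486

14.55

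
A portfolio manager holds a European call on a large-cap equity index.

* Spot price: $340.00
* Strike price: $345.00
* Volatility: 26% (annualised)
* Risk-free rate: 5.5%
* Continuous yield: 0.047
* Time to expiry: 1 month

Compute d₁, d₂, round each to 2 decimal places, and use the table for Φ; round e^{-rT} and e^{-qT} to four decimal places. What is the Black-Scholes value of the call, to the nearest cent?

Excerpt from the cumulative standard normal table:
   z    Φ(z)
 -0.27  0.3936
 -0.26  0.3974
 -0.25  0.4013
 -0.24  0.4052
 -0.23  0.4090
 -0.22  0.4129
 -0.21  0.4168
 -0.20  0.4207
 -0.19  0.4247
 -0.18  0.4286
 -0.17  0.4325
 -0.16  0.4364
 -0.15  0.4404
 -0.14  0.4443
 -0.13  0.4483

σ√T = 0.26 × 0.2887 = 0.0751
d₁ = [ln(340/345) + (0.055 − 0.047 + 0.26²/2)·0.08333] / 0.0751 = [-0.0146 + 0.0035] / 0.0751 = -0.1481 → -0.15
d₂ = d₁ − σ√T = -0.1481 − 0.0751 = -0.2232 → -0.22
exp(−qT) = exp(−0.047·0.08333) = 0.9961;  exp(−rT) = exp(−0.055·0.08333) = 0.9954
C = 340·0.9961·N(-0.15) − 345·0.9954·N(-0.22) = 340·0.9961·0.4404 − 345·0.9954·0.4129 = 149.1520 − 141.7952 = 7.3568

$7.36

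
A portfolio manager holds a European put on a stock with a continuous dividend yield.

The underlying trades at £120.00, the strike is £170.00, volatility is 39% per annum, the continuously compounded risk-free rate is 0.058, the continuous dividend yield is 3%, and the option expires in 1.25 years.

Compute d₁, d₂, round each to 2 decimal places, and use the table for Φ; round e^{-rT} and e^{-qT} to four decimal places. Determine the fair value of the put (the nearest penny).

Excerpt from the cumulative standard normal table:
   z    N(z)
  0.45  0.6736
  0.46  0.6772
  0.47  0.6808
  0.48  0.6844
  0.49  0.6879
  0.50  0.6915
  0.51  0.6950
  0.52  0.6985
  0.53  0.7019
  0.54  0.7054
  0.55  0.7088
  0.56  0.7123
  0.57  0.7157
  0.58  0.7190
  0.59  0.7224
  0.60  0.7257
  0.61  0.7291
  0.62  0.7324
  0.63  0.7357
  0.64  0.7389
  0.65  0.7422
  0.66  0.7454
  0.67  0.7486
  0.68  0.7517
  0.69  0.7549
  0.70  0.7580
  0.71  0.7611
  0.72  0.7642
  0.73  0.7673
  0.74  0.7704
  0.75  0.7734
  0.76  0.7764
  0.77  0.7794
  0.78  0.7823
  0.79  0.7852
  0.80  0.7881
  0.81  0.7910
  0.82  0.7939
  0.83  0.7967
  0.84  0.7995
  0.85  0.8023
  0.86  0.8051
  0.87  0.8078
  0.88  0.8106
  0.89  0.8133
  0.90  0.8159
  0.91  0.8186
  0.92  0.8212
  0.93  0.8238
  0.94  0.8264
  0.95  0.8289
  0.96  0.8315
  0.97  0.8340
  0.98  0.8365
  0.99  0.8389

£50.74

σ√T = 0.39·√1.25 = 0.4360
ln(S/K) + (r − q + σ²/2)T = ln(120/170) + (0.058 − 0.03 + 0.39²/2)·1.25 = -0.3483 + 0.1301 = -0.2182
d₁ = -0.2182 / 0.4360 = -0.5005 ≈ -0.50
d₂ = d₁ − σ√T = -0.5005 − 0.4360 = -0.9366 ≈ -0.94
e^(−qT) = e^(−0.03·1.25) = 0.9632;  e^(−rT) = e^(−0.058·1.25) = 0.9301
P = 170·0.9301·N(0.94) − 120·0.9632·N(0.50) = 170·0.9301·0.8264 − 120·0.9632·0.6915 = 130.6679 − 79.9263 = 50.7416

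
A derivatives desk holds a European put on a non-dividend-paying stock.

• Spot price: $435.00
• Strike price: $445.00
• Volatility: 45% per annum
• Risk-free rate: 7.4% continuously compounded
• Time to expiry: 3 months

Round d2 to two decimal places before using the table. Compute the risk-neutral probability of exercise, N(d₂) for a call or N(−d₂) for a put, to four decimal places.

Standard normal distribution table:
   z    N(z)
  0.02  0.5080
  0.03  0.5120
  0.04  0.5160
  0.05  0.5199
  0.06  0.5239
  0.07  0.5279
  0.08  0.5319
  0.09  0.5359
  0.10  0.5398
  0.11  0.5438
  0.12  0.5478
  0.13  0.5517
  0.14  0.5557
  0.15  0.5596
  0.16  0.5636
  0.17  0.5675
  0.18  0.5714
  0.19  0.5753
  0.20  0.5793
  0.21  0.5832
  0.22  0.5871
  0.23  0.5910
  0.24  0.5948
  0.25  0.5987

σ√T = 0.45·√0.25 = 0.2250
d₁ = [ln(435/445) + (0.074 + 0.45²/2)·0.25] / 0.2250 = [-0.0227 + 0.0438] / 0.2250 = 0.0937 → 0.09
d₂ = d₁ − σ√T = 0.0937 − 0.2250 = -0.1313 → -0.13
Risk-neutral Pr[S_T < K] = N(−d₂) = N(0.13) = 0.5517

0.5517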